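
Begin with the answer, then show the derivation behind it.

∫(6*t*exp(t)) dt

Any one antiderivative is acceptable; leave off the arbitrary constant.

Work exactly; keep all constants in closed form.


The answer is 6*t*exp(t) - 6*exp(t).
Step 1. Integrate ∫(6*t*exp(t)) dt by parts with u = t, dv = (6*exp(t)) dt, so v = 6*exp(t): now 6*t*exp(t) + ∫(-6*exp(t)) dt.
Step 2. Evaluate the standard form: now 6*t*exp(t) - 6*exp(t).
Answer: 6*t*exp(t) - 6*exp(t).


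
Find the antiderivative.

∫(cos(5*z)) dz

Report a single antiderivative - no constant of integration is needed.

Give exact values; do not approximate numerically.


Answer: sin(5*z)/5.


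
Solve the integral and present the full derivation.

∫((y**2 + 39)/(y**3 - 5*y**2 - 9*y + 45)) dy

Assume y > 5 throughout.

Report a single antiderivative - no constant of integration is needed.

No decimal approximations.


Step 1. Decompose ∫((y**2 + 39)/(y**3 - 5*y**2 - 9*y + 45)) dy by partial fractions, (y**2 + 39)/(y**3 - 5*y**2 - 9*y + 45) = 1/(y + 3) - 4/(y - 3) + 4/(y - 5): now ∫(4/(y - 5)) dy + ∫(-4/(y - 3)) dy + ∫(1/(y + 3)) dy.
Step 2. Evaluate the standard form [assuming y > 5]: now 4*log(y - 5) + ∫(-4/(y - 3)) dy + ∫(1/(y + 3)) dy.
Step 3. Evaluate the standard form [assuming y > -3]: now 4*log(y - 5) + log(y + 3) + ∫(-4/(y - 3)) dy.
Step 4. Evaluate the standard form [assuming y > 3]: now 4*log(y - 5) - 4*log(y - 3) + log(y + 3).
Answer: 4*log(y - 5) - 4*log(y - 3) + log(y + 3).


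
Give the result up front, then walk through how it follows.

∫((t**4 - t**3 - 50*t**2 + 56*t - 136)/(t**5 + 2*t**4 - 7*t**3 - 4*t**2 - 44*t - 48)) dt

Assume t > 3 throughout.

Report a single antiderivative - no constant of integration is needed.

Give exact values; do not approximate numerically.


The answer is -log(t - 3) + 4*log(t + 1) - 2*log(t + 4) - 2*atan(t/2).
Step 1. Decompose ∫((t**4 - t**3 - 50*t**2 + 56*t - 136)/(t**5 + 2*t**4 - 7*t**3 - 4*t**2 - 44*t - 48)) dt by partial fractions, (t**4 - t**3 - 50*t**2 + 56*t - 136)/(t**5 + 2*t**4 - 7*t**3 - 4*t**2 - 44*t - 48) = -4/(t**2 + 4) - 2/(t + 4) + 4/(t + 1) - 1/(t - 3): now ∫(-1/(t - 3)) dt + ∫(4/(t + 1)) dt + ∫(-2/(t + 4)) dt + ∫(-4/(t**2 + 4)) dt.
Step 2. Evaluate the standard form [assuming t > -4]: now -2*log(t + 4) + ∫(-1/(t - 3)) dt + ∫(4/(t + 1)) dt + ∫(-4/(t**2 + 4)) dt.
Step 3. Evaluate the standard form [assuming t > 3]: now -log(t - 3) - 2*log(t + 4) + ∫(4/(t + 1)) dt + ∫(-4/(t**2 + 4)) dt.
Step 4. Evaluate the standard form [assuming t > -1]: now -log(t - 3) + 4*log(t + 1) - 2*log(t + 4) + ∫(-4/(t**2 + 4)) dt.
Step 5. Evaluate the standard form: now -log(t - 3) + 4*log(t + 1) - 2*log(t + 4) - 2*atan(t/2).
Answer: -log(t - 3) + 4*log(t + 1) - 2*log(t + 4) - 2*atan(t/2).


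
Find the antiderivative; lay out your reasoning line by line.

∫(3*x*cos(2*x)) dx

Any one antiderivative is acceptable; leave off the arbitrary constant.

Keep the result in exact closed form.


Step 1. Integrate ∫(3*x*cos(2*x)) dx by parts with u = x, dv = (3*cos(2*x)) dx, so v = 3*sin(2*x)/2: now 3*x*sin(2*x)/2 + ∫(-3*sin(2*x)/2) dx.
Step 2. Evaluate the standard form: now 3*x*sin(2*x)/2 + 3*cos(2*x)/4.
Answer: 3*x*sin(2*x)/2 + 3*cos(2*x)/4.


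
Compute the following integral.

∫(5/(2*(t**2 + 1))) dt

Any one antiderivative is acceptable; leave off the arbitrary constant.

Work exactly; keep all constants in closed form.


Answer: 5*atan(t)/2.


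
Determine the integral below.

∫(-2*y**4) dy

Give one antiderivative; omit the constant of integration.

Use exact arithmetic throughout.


Answer: -2*y**5/5.


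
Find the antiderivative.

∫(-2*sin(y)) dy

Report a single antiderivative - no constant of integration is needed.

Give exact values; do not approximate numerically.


Answer: 2*cos(y).


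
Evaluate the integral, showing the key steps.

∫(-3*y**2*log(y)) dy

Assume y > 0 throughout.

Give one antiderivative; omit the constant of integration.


Step 1. Integrate ∫(-3*y**2*log(y)) dy by parts with u = log(y), dv = (-3*y**2) dy, so v = -y**3 [assuming y > 0]: now -y**3*log(y) + ∫(y**2) dy.
Step 2. Evaluate the standard form: now -y**3*log(y) + y**3/3.
Answer: -y**3*log(y) + y**3/3.


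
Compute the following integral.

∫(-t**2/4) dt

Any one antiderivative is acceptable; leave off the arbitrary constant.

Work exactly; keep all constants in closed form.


Answer: -t**3/12.


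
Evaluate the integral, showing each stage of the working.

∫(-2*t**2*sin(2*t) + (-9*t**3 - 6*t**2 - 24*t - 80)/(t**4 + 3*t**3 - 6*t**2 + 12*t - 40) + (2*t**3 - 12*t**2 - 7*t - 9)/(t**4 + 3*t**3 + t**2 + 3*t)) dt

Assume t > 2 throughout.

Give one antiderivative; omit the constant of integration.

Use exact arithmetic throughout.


Step 1. Rewrite: now ∫(-2*t**2*sin(2*t)) dt + ∫((-9*t**3 - 6*t**2 - 24*t - 80)/(t**4 + 3*t**3 - 6*t**2 + 12*t - 40)) dt + ∫((2*t**3 - 12*t**2 - 7*t - 9)/(t**4 + 3*t**3 + t**2 + 3*t)) dt.
Step 2. Integrate ∫(-2*t**2*sin(2*t)) dt by parts with u = t**2, dv = (-2*sin(2*t)) dt, so v = cos(2*t): now t**2*cos(2*t) + ∫(-2*t*cos(2*t)) dt + ∫((-9*t**3 - 6*t**2 - 24*t - 80)/(t**4 + 3*t**3 - 6*t**2 + 12*t - 40)) dt + ∫((2*t**3 - 12*t**2 - 7*t - 9)/(t**4 + 3*t**3 + t**2 + 3*t)) dt.
Step 3. Integrate ∫(-2*t*cos(2*t)) dt by parts with u = t, dv = (-2*cos(2*t)) dt, so v = -sin(2*t): now t**2*cos(2*t) - t*sin(2*t) + ∫((-9*t**3 - 6*t**2 - 24*t - 80)/(t**4 + 3*t**3 - 6*t**2 + 12*t - 40)) dt + ∫((2*t**3 - 12*t**2 - 7*t - 9)/(t**4 + 3*t**3 + t**2 + 3*t)) dt + ∫(sin(2*t)) dt.
Step 4. Evaluate the standard form: now t**2*cos(2*t) - t*sin(2*t) - cos(2*t)/2 + ∫((-9*t**3 - 6*t**2 - 24*t - 80)/(t**4 + 3*t**3 - 6*t**2 + 12*t - 40)) dt + ∫((2*t**3 - 12*t**2 - 7*t - 9)/(t**4 + 3*t**3 + t**2 + 3*t)) dt.
Step 5. Decompose ∫((2*t**3 - 12*t**2 - 7*t - 9)/(t**4 + 3*t**3 + t**2 + 3*t)) dt by partial fractions, (2*t**3 - 12*t**2 - 7*t - 9)/(t**4 + 3*t**3 + t**2 + 3*t) = -3/(t**2 + 1) + 5/(t + 3) - 3/t: now t**2*cos(2*t) - t*sin(2*t) - cos(2*t)/2 + ∫(-3/t) dt + ∫((-9*t**3 - 6*t**2 - 24*t - 80)/(t**4 + 3*t**3 - 6*t**2 + 12*t - 40)) dt + ∫(5/(t + 3)) dt + ∫(-3/(t**2 + 1)) dt.
Step 6. Evaluate the standard form [assuming t > -3]: now t**2*cos(2*t) - t*sin(2*t) + 5*log(t + 3) - cos(2*t)/2 + ∫(-3/t) dt + ∫((-9*t**3 - 6*t**2 - 24*t - 80)/(t**4 + 3*t**3 - 6*t**2 + 12*t - 40)) dt + ∫(-3/(t**2 + 1)) dt.
Step 7. Evaluate the standard form [assuming t > 0]: now t**2*cos(2*t) - t*sin(2*t) - 3*log(t) + 5*log(t + 3) - cos(2*t)/2 + ∫((-9*t**3 - 6*t**2 - 24*t - 80)/(t**4 + 3*t**3 - 6*t**2 + 12*t - 40)) dt + ∫(-3/(t**2 + 1)) dt.
Step 8. Evaluate the standard form: now t**2*cos(2*t) - t*sin(2*t) - 3*log(t) + 5*log(t + 3) - cos(2*t)/2 - 3*atan(t) + ∫((-9*t**3 - 6*t**2 - 24*t - 80)/(t**4 + 3*t**3 - 6*t**2 + 12*t - 40)) dt.
Step 9. Decompose ∫((-9*t**3 - 6*t**2 - 24*t - 80)/(t**4 + 3*t**3 - 6*t**2 + 12*t - 40)) dt by partial fractions, (-9*t**3 - 6*t**2 - 24*t - 80)/(t**4 + 3*t**3 - 6*t**2 + 12*t - 40) = 4/(t**2 + 4) - 5/(t + 5) - 4/(t - 2): now t**2*cos(2*t) - t*sin(2*t) - 3*log(t) + 5*log(t + 3) - cos(2*t)/2 - 3*atan(t) + ∫(-4/(t - 2)) dt + ∫(-5/(t + 5)) dt + ∫(4/(t**2 + 4)) dt.
Step 10. Evaluate the standard form [assuming t > 2]: now t**2*cos(2*t) - t*sin(2*t) - 3*log(t) - 4*log(t - 2) + 5*log(t + 3) - cos(2*t)/2 - 3*atan(t) + ∫(-5/(t + 5)) dt + ∫(4/(t**2 + 4)) dt.
Step 11. Evaluate the standard form [assuming t > -5]: now t**2*cos(2*t) - t*sin(2*t) - 3*log(t) - 4*log(t - 2) + 5*log(t + 3) - 5*log(t + 5) - cos(2*t)/2 - 3*atan(t) + ∫(4/(t**2 + 4)) dt.
Step 12. Evaluate the standard form: now t**2*cos(2*t) - t*sin(2*t) - 3*log(t) - 4*log(t - 2) + 5*log(t + 3) - 5*log(t + 5) - cos(2*t)/2 + 2*atan(t/2) - 3*atan(t).
Answer: t**2*cos(2*t) - t*sin(2*t) - 3*log(t) - 4*log(t - 2) + 5*log(t + 3) - 5*log(t + 5) - cos(2*t)/2 + 2*atan(t/2) - 3*atan(t).


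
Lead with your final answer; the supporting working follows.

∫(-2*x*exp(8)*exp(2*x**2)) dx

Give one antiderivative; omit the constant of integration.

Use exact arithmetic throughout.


The answer is -exp(2*x**2 + 8)/2.
Step 1. Substitute u = x**2 + 4, turning ∫(-2*x*exp(8)*exp(2*x**2)) dx into ∫(-exp(2*u)) du: now ∫(-exp(2*u)) du.
Step 2. Evaluate the standard form: now -exp(2*u)/2.
Step 3. Substitute back u = x**2 + 4: now -exp(2*x**2 + 8)/2.
Answer: -exp(2*x**2 + 8)/2.


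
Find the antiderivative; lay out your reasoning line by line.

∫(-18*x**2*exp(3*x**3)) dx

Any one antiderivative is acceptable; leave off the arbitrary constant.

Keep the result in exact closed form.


Step 1. Substitute u = x**3, turning ∫(-18*x**2*exp(3*x**3)) dx into ∫(-6*exp(3*u)) du: now ∫(-6*exp(3*u)) du.
Step 2. Evaluate the standard form: now -2*exp(3*u).
Step 3. Substitute back u = x**3: now -2*exp(3*x**3).
Answer: -2*exp(3*x**3).


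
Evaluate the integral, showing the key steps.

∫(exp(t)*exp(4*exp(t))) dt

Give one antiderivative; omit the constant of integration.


Step 1. Substitute u = exp(t), turning ∫(exp(t)*exp(4*exp(t))) dt into ∫(exp(4*u)) du: now ∫(exp(4*u)) du.
Step 2. Evaluate the standard form: now exp(4*u)/4.
Step 3. Substitute back u = exp(t): now exp(4*exp(t))/4.
Answer: exp(4*exp(t))/4.


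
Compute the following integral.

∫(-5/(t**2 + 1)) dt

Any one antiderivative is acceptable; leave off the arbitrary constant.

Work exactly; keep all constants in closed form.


Answer: -5*atan(t).


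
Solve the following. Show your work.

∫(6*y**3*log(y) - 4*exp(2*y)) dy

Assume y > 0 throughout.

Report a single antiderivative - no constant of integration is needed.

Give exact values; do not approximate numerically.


Step 1. Rewrite: now ∫(6*y**3*log(y)) dy + ∫(-4*exp(2*y)) dy.
Step 2. Evaluate the standard form: now -2*exp(2*y) + ∫(6*y**3*log(y)) dy.
Step 3. Integrate ∫(6*y**3*log(y)) dy by parts with u = log(y), dv = (6*y**3) dy, so v = 3*y**4/2 [assuming y > 0]: now 3*y**4*log(y)/2 - 2*exp(2*y) + ∫(-3*y**3/2) dy.
Step 4. Evaluate the standard form: now 3*y**4*log(y)/2 - 3*y**4/8 - 2*exp(2*y).
Answer: 3*y**4*log(y)/2 - 3*y**4/8 - 2*exp(2*y).


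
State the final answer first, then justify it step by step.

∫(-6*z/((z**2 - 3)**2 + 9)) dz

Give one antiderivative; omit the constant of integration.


The answer is -atan(z**2/3 - 1).
Step 1. Substitute u = z**2 - 3, turning ∫(-6*z/((z**2 - 3)**2 + 9)) dz into ∫(-3/(u**2 + 9)) du: now ∫(-3/(u**2 + 9)) du.
Step 2. Evaluate the standard form: now -atan(u/3).
Step 3. Substitute back u = z**2 - 3: now -atan(z**2/3 - 1).
Answer: -atan(z**2/3 - 1).


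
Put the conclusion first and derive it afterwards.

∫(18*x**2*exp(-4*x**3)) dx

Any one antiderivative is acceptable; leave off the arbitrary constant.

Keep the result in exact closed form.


The answer is -3*exp(-4*x**3)/2.
Step 1. Substitute u = x**3, turning ∫(18*x**2*exp(-4*x**3)) dx into ∫(6*exp(-4*u)) du: now ∫(6*exp(-4*u)) du.
Step 2. Evaluate the standard form: now -3*exp(-4*u)/2.
Step 3. Substitute back u = x**3: now -3*exp(-4*x**3)/2.
Answer: -3*exp(-4*x**3)/2.


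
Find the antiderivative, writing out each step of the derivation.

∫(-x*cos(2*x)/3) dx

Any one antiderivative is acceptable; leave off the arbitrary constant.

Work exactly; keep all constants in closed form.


Step 1. Integrate ∫(-x*cos(2*x)/3) dx by parts with u = x, dv = (-cos(2*x)/3) dx, so v = -sin(2*x)/6: now -x*sin(2*x)/6 + ∫(sin(2*x)/6) dx.
Step 2. Evaluate the standard form: now -x*sin(2*x)/6 - cos(2*x)/12.
Answer: -x*sin(2*x)/6 - cos(2*x)/12.


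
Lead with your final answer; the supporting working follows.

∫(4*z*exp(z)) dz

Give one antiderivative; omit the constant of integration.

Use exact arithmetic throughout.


The answer is 4*z*exp(z) - 4*exp(z).
Step 1. Integrate ∫(4*z*exp(z)) dz by parts with u = z, dv = (4*exp(z)) dz, so v = 4*exp(z): now 4*z*exp(z) + ∫(-4*exp(z)) dz.
Step 2. Evaluate the standard form: now 4*z*exp(z) - 4*exp(z).
Answer: 4*z*exp(z) - 4*exp(z).


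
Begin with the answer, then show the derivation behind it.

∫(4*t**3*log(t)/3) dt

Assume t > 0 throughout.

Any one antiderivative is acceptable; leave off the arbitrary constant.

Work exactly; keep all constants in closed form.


The answer is t**4*log(t)/3 - t**4/12.
Step 1. Integrate ∫(4*t**3*log(t)/3) dt by parts with u = log(t), dv = (4*t**3/3) dt, so v = t**4/3 [assuming t > 0]: now t**4*log(t)/3 + ∫(-t**3/3) dt.
Step 2. Evaluate the standard form: now t**4*log(t)/3 - t**4/12.
Answer: t**4*log(t)/3 - t**4/12.


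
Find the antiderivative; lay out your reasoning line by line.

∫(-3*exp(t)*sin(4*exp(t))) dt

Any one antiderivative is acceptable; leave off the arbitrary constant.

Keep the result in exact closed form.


Step 1. Substitute u = exp(t), turning ∫(-3*exp(t)*sin(4*exp(t))) dt into ∫(-3*sin(4*u)) du: now ∫(-3*sin(4*u)) du.
Step 2. Evaluate the standard form: now 3*cos(4*u)/4.
Step 3. Substitute back u = exp(t): now 3*cos(4*exp(t))/4.
Answer: 3*cos(4*exp(t))/4.


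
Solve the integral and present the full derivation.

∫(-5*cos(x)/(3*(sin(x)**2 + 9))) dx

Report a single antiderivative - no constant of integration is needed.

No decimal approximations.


Step 1. Substitute u = sin(x), turning ∫(-5*cos(x)/(3*(sin(x)**2 + 9))) dx into ∫(-5/(3*(u**2 + 9))) du: now ∫(-5/(3*(u**2 + 9))) du.
Step 2. Evaluate the standard form: now -5*atan(u/3)/9.
Step 3. Substitute back u = sin(x): now -5*atan(sin(x)/3)/9.
Answer: -5*atan(sin(x)/3)/9.


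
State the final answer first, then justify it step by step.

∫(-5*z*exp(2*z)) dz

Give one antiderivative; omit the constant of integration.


The answer is -5*z*exp(2*z)/2 + 5*exp(2*z)/4.
Step 1. Integrate ∫(-5*z*exp(2*z)) dz by parts with u = z, dv = (-5*exp(2*z)) dz, so v = -5*exp(2*z)/2: now -5*z*exp(2*z)/2 + ∫(5*exp(2*z)/2) dz.
Step 2. Evaluate the standard form: now -5*z*exp(2*z)/2 + 5*exp(2*z)/4.
Answer: -5*z*exp(2*z)/2 + 5*exp(2*z)/4.


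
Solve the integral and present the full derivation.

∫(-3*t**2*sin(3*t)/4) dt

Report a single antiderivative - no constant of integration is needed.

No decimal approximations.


Step 1. Integrate ∫(-3*t**2*sin(3*t)/4) dt by parts with u = t**2, dv = (-3*sin(3*t)/4) dt, so v = cos(3*t)/4: now t**2*cos(3*t)/4 + ∫(-t*cos(3*t)/2) dt.
Step 2. Integrate ∫(-t*cos(3*t)/2) dt by parts with u = t, dv = (-cos(3*t)/2) dt, so v = -sin(3*t)/6: now t**2*cos(3*t)/4 - t*sin(3*t)/6 + ∫(sin(3*t)/6) dt.
Step 3. Evaluate the standard form: now t**2*cos(3*t)/4 - t*sin(3*t)/6 - cos(3*t)/18.
Answer: t**2*cos(3*t)/4 - t*sin(3*t)/6 - cos(3*t)/18.


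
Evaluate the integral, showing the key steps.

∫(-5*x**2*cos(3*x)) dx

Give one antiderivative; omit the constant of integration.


Step 1. Integrate ∫(-5*x**2*cos(3*x)) dx by parts with u = x**2, dv = (-5*cos(3*x)) dx, so v = -5*sin(3*x)/3: now -5*x**2*sin(3*x)/3 + ∫(10*x*sin(3*x)/3) dx.
Step 2. Integrate ∫(10*x*sin(3*x)/3) dx by parts with u = x, dv = (10*sin(3*x)/3) dx, so v = -10*cos(3*x)/9: now -5*x**2*sin(3*x)/3 - 10*x*cos(3*x)/9 + ∫(10*cos(3*x)/9) dx.
Step 3. Evaluate the standard form: now -5*x**2*sin(3*x)/3 - 10*x*cos(3*x)/9 + 10*sin(3*x)/27.
Answer: -5*x**2*sin(3*x)/3 - 10*x*cos(3*x)/9 + 10*sin(3*x)/27.


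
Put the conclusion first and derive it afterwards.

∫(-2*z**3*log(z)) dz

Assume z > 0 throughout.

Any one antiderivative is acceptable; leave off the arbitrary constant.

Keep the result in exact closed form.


The answer is -z**4*log(z)/2 + z**4/8.
Step 1. Integrate ∫(-2*z**3*log(z)) dz by parts with u = log(z), dv = (-2*z**3) dz, so v = -z**4/2 [assuming z > 0]: now -z**4*log(z)/2 + ∫(z**3/2) dz.
Step 2. Evaluate the standard form: now -z**4*log(z)/2 + z**4/8.
Answer: -z**4*log(z)/2 + z**4/8.


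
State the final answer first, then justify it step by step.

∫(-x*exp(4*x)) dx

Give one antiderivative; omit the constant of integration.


The answer is -x*exp(4*x)/4 + exp(4*x)/16.
Step 1. Integrate ∫(-x*exp(4*x)) dx by parts with u = x, dv = (-exp(4*x)) dx, so v = -exp(4*x)/4: now -x*exp(4*x)/4 + ∫(exp(4*x)/4) dx.
Step 2. Evaluate the standard form: now -x*exp(4*x)/4 + exp(4*x)/16.
Answer: -x*exp(4*x)/4 + exp(4*x)/16.


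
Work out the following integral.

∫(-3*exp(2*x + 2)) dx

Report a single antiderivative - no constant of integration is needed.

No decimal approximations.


Answer: -3*exp(2*x + 2)/2.


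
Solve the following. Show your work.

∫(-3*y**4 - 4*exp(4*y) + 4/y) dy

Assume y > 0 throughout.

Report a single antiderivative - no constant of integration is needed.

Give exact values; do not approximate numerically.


Step 1. Rewrite: now ∫(4/y) dy + ∫(-3*y**4) dy + ∫(-4*exp(4*y)) dy.
Step 2. Evaluate the standard form: now -exp(4*y) + ∫(4/y) dy + ∫(-3*y**4) dy.
Step 3. Evaluate the standard form: now -3*y**5/5 - exp(4*y) + ∫(4/y) dy.
Step 4. Evaluate the standard form [assuming y > 0]: now -3*y**5/5 - exp(4*y) + 4*log(y).
Answer: -3*y**5/5 - exp(4*y) + 4*log(y).


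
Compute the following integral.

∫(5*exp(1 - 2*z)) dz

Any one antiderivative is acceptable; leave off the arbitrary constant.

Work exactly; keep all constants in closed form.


Answer: -5*exp(1 - 2*z)/2.


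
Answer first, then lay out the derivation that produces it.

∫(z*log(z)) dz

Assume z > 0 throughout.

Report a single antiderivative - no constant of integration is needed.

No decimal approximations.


The answer is z**2*log(z)/2 - z**2/4.
Step 1. Integrate ∫(z*log(z)) dz by parts with u = log(z), dv = (z) dz, so v = z**2/2 [assuming z > 0]: now z**2*log(z)/2 + ∫(-z/2) dz.
Step 2. Evaluate the standard form: now z**2*log(z)/2 - z**2/4.
Answer: z**2*log(z)/2 - z**2/4.


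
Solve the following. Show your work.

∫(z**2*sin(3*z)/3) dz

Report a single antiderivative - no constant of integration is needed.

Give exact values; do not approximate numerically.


Step 1. Integrate ∫(z**2*sin(3*z)/3) dz by parts with u = z**2, dv = (sin(3*z)/3) dz, so v = -cos(3*z)/9: now -z**2*cos(3*z)/9 + ∫(2*z*cos(3*z)/9) dz.
Step 2. Integrate ∫(2*z*cos(3*z)/9) dz by parts with u = z, dv = (2*cos(3*z)/9) dz, so v = 2*sin(3*z)/27: now -z**2*cos(3*z)/9 + 2*z*sin(3*z)/27 + ∫(-2*sin(3*z)/27) dz.
Step 3. Evaluate the standard form: now -z**2*cos(3*z)/9 + 2*z*sin(3*z)/27 + 2*cos(3*z)/81.
Answer: -z**2*cos(3*z)/9 + 2*z*sin(3*z)/27 + 2*cos(3*z)/81.


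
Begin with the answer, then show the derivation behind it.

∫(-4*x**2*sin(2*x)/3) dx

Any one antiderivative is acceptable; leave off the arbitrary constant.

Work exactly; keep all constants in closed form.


The answer is 2*x**2*cos(2*x)/3 - 2*x*sin(2*x)/3 - cos(2*x)/3.
Step 1. Integrate ∫(-4*x**2*sin(2*x)/3) dx by parts with u = x**2, dv = (-4*sin(2*x)/3) dx, so v = 2*cos(2*x)/3: now 2*x**2*cos(2*x)/3 + ∫(-4*x*cos(2*x)/3) dx.
Step 2. Integrate ∫(-4*x*cos(2*x)/3) dx by parts with u = x, dv = (-4*cos(2*x)/3) dx, so v = -2*sin(2*x)/3: now 2*x**2*cos(2*x)/3 - 2*x*sin(2*x)/3 + ∫(2*sin(2*x)/3) dx.
Step 3. Evaluate the standard form: now 2*x**2*cos(2*x)/3 - 2*x*sin(2*x)/3 - cos(2*x)/3.
Answer: 2*x**2*cos(2*x)/3 - 2*x*sin(2*x)/3 - cos(2*x)/3.


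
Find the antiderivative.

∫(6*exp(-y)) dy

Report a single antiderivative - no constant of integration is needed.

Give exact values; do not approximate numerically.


Answer: -6*exp(-y).


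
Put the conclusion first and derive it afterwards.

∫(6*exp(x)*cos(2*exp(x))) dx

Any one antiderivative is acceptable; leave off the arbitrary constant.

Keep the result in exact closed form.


The answer is 3*sin(2*exp(x)).
Step 1. Substitute u = exp(x), turning ∫(6*exp(x)*cos(2*exp(x))) dx into ∫(6*cos(2*u)) du: now ∫(6*cos(2*u)) du.
Step 2. Evaluate the standard form: now 3*sin(2*u).
Step 3. Substitute back u = exp(x): now 3*sin(2*exp(x)).
Answer: 3*sin(2*exp(x)).


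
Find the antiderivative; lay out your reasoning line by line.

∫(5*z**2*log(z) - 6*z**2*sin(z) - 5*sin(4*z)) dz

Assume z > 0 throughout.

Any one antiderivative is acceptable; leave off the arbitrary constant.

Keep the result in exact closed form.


Step 1. Rewrite: now ∫(5*z**2*log(z)) dz + ∫(-6*z**2*sin(z)) dz + ∫(-5*sin(4*z)) dz.
Step 2. Evaluate the standard form: now 5*cos(4*z)/4 + ∫(5*z**2*log(z)) dz + ∫(-6*z**2*sin(z)) dz.
Step 3. Integrate ∫(5*z**2*log(z)) dz by parts with u = log(z), dv = (5*z**2) dz, so v = 5*z**3/3 [assuming z > 0]: now 5*z**3*log(z)/3 + 5*cos(4*z)/4 + ∫(-5*z**2/3) dz + ∫(-6*z**2*sin(z)) dz.
Step 4. Evaluate the standard form: now 5*z**3*log(z)/3 - 5*z**3/9 + 5*cos(4*z)/4 + ∫(-6*z**2*sin(z)) dz.
Step 5. Integrate ∫(-6*z**2*sin(z)) dz by parts with u = z**2, dv = (-6*sin(z)) dz, so v = 6*cos(z): now 5*z**3*log(z)/3 - 5*z**3/9 + 6*z**2*cos(z) + 5*cos(4*z)/4 + ∫(-12*z*cos(z)) dz.
Step 6. Integrate ∫(-12*z*cos(z)) dz by parts with u = z, dv = (-12*cos(z)) dz, so v = -12*sin(z): now 5*z**3*log(z)/3 - 5*z**3/9 + 6*z**2*cos(z) - 12*z*sin(z) + 5*cos(4*z)/4 + ∫(12*sin(z)) dz.
Step 7. Evaluate the standard form: now 5*z**3*log(z)/3 - 5*z**3/9 + 6*z**2*cos(z) - 12*z*sin(z) - 12*cos(z) + 5*cos(4*z)/4.
Answer: 5*z**3*log(z)/3 - 5*z**3/9 + 6*z**2*cos(z) - 12*z*sin(z) - 12*cos(z) + 5*cos(4*z)/4.


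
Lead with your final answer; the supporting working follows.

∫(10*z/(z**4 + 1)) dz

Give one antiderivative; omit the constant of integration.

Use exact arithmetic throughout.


The answer is 5*atan(z**2).
Step 1. Substitute u = z**2, turning ∫(10*z/(z**4 + 1)) dz into ∫(5/(u**2 + 1)) du: now ∫(5/(u**2 + 1)) du.
Step 2. Evaluate the standard form: now 5*atan(u).
Step 3. Substitute back u = z**2: now 5*atan(z**2).
Answer: 5*atan(z**2).


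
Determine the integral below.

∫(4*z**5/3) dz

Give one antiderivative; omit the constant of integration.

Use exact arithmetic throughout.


Answer: 2*z**6/9.


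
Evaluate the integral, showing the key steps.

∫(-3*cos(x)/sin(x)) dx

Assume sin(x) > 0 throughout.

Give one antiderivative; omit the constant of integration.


Step 1. Substitute u = sin(x), turning ∫(-3*cos(x)/sin(x)) dx into ∫(-3/u) du: now ∫(-3/u) du.
Step 2. Evaluate the standard form [assuming u > 0]: now -3*log(u).
Step 3. Substitute back u = sin(x): now -3*log(sin(x)).
Answer: -3*log(sin(x)).


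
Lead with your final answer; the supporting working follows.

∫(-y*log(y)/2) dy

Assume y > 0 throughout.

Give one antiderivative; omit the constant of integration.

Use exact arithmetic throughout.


The answer is -y**2*log(y)/4 + y**2/8.
Step 1. Integrate ∫(-y*log(y)/2) dy by parts with u = log(y), dv = (-y/2) dy, so v = -y**2/4 [assuming y > 0]: now -y**2*log(y)/4 + ∫(y/4) dy.
Step 2. Evaluate the standard form: now -y**2*log(y)/4 + y**2/8.
Answer: -y**2*log(y)/4 + y**2/8.


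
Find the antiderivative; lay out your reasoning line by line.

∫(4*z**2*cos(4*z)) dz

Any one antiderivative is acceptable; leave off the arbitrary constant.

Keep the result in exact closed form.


Step 1. Integrate ∫(4*z**2*cos(4*z)) dz by parts with u = z**2, dv = (4*cos(4*z)) dz, so v = sin(4*z): now z**2*sin(4*z) + ∫(-2*z*sin(4*z)) dz.
Step 2. Integrate ∫(-2*z*sin(4*z)) dz by parts with u = z, dv = (-2*sin(4*z)) dz, so v = cos(4*z)/2: now z**2*sin(4*z) + z*cos(4*z)/2 + ∫(-cos(4*z)/2) dz.
Step 3. Evaluate the standard form: now z**2*sin(4*z) + z*cos(4*z)/2 - sin(4*z)/8.
Answer: z**2*sin(4*z) + z*cos(4*z)/2 - sin(4*z)/8.


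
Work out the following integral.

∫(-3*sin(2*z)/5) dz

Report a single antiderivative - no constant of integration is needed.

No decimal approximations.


Answer: 3*cos(2*z)/10.


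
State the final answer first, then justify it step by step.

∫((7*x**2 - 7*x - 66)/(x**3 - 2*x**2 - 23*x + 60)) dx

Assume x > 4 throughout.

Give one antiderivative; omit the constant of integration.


The answer is 2*log(x - 4) + 3*log(x - 3) + 2*log(x + 5).
Step 1. Decompose ∫((7*x**2 - 7*x - 66)/(x**3 - 2*x**2 - 23*x + 60)) dx by partial fractions, (7*x**2 - 7*x - 66)/(x**3 - 2*x**2 - 23*x + 60) = 2/(x + 5) + 3/(x - 3) + 2/(x - 4): now ∫(2/(x - 4)) dx + ∫(3/(x - 3)) dx + ∫(2/(x + 5)) dx.
Step 2. Evaluate the standard form [assuming x > 4]: now 2*log(x - 4) + ∫(3/(x - 3)) dx + ∫(2/(x + 5)) dx.
Step 3. Evaluate the standard form [assuming x > 3]: now 2*log(x - 4) + 3*log(x - 3) + ∫(2/(x + 5)) dx.
Step 4. Evaluate the standard form [assuming x > -5]: now 2*log(x - 4) + 3*log(x - 3) + 2*log(x + 5).
Answer: 2*log(x - 4) + 3*log(x - 3) + 2*log(x + 5).


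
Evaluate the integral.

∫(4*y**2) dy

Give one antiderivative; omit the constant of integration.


Answer: 4*y**3/3.


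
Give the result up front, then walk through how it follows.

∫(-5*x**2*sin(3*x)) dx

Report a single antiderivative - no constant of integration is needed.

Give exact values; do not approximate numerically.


The answer is 5*x**2*cos(3*x)/3 - 10*x*sin(3*x)/9 - 10*cos(3*x)/27.
Step 1. Integrate ∫(-5*x**2*sin(3*x)) dx by parts with u = x**2, dv = (-5*sin(3*x)) dx, so v = 5*cos(3*x)/3: now 5*x**2*cos(3*x)/3 + ∫(-10*x*cos(3*x)/3) dx.
Step 2. Integrate ∫(-10*x*cos(3*x)/3) dx by parts with u = x, dv = (-10*cos(3*x)/3) dx, so v = -10*sin(3*x)/9: now 5*x**2*cos(3*x)/3 - 10*x*sin(3*x)/9 + ∫(10*sin(3*x)/9) dx.
Step 3. Evaluate the standard form: now 5*x**2*cos(3*x)/3 - 10*x*sin(3*x)/9 - 10*cos(3*x)/27.
Answer: 5*x**2*cos(3*x)/3 - 10*x*sin(3*x)/9 - 10*cos(3*x)/27.


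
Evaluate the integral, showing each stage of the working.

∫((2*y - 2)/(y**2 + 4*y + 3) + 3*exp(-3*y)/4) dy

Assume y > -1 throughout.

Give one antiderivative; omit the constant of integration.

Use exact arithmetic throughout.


Step 1. Rewrite: now ∫((2*y - 2)/(y**2 + 4*y + 3)) dy + ∫(3*exp(-3*y)/4) dy.
Step 2. Evaluate the standard form: now ∫((2*y - 2)/(y**2 + 4*y + 3)) dy - exp(-3*y)/4.
Step 3. Decompose ∫((2*y - 2)/(y**2 + 4*y + 3)) dy by partial fractions, (2*y - 2)/(y**2 + 4*y + 3) = 4/(y + 3) - 2/(y + 1): now ∫(-2/(y + 1)) dy + ∫(4/(y + 3)) dy - exp(-3*y)/4.
Step 4. Evaluate the standard form [assuming y > -1]: now -2*log(y + 1) + ∫(4/(y + 3)) dy - exp(-3*y)/4.
Step 5. Evaluate the standard form [assuming y > -3]: now -2*log(y + 1) + 4*log(y + 3) - exp(-3*y)/4.
Answer: -2*log(y + 1) + 4*log(y + 3) - exp(-3*y)/4.


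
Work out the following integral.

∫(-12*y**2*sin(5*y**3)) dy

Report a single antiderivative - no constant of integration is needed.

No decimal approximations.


Answer: 4*cos(5*y**3)/5.


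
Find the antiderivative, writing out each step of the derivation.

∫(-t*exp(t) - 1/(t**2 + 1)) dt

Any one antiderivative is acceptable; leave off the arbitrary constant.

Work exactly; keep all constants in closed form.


Step 1. Rewrite: now ∫(-t*exp(t)) dt + ∫(-1/(t**2 + 1)) dt.
Step 2. Evaluate the standard form: now -atan(t) + ∫(-t*exp(t)) dt.
Step 3. Integrate ∫(-t*exp(t)) dt by parts with u = t, dv = (-exp(t)) dt, so v = -exp(t): now -t*exp(t) - atan(t) + ∫(exp(t)) dt.
Step 4. Evaluate the standard form: now -t*exp(t) + exp(t) - atan(t).
Answer: -t*exp(t) + exp(t) - atan(t).


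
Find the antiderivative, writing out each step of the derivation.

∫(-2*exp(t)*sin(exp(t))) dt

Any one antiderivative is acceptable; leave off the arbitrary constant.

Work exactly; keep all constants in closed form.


Step 1. Substitute u = exp(t), turning ∫(-2*exp(t)*sin(exp(t))) dt into ∫(-2*sin(u)) du: now ∫(-2*sin(u)) du.
Step 2. Evaluate the standard form: now 2*cos(u).
Step 3. Substitute back u = exp(t): now 2*cos(exp(t)).
Answer: 2*cos(exp(t)).


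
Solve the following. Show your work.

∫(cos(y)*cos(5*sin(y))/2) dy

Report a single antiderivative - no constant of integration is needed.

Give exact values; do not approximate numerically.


Step 1. Substitute u = sin(y), turning ∫(cos(y)*cos(5*sin(y))/2) dy into ∫(cos(5*u)/2) du: now ∫(cos(5*u)/2) du.
Step 2. Evaluate the standard form: now sin(5*u)/10.
Step 3. Substitute back u = sin(y): now sin(5*sin(y))/10.
Answer: sin(5*sin(y))/10.


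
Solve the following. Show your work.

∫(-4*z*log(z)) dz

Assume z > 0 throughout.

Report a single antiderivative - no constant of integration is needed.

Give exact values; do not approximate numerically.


Step 1. Integrate ∫(-4*z*log(z)) dz by parts with u = log(z), dv = (-4*z) dz, so v = -2*z**2 [assuming z > 0]: now -2*z**2*log(z) + ∫(2*z) dz.
Step 2. Evaluate the standard form: now -2*z**2*log(z) + z**2.
Answer: -2*z**2*log(z) + z**2.


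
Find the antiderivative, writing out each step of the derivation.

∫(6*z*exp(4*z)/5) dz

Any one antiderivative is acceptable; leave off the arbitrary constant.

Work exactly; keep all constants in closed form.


Step 1. Integrate ∫(6*z*exp(4*z)/5) dz by parts with u = z, dv = (6*exp(4*z)/5) dz, so v = 3*exp(4*z)/10: now 3*z*exp(4*z)/10 + ∫(-3*exp(4*z)/10) dz.
Step 2. Evaluate the standard form: now 3*z*exp(4*z)/10 - 3*exp(4*z)/40.
Answer: 3*z*exp(4*z)/10 - 3*exp(4*z)/40.


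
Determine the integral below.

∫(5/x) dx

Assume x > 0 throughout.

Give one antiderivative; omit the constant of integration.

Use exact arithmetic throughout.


Answer: 5*log(x).


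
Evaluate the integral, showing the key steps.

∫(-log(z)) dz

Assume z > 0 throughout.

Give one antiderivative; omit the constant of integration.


Step 1. Integrate ∫(-log(z)) dz by parts with u = log(z), dv = (-1) dz, so v = -z [assuming z > 0]: now -z*log(z) + ∫(1) dz.
Step 2. Evaluate the standard form: now -z*log(z) + z.
Answer: -z*log(z) + z.


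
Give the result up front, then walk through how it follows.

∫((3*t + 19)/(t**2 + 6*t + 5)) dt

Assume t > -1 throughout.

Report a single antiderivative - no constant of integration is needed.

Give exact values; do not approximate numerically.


The answer is 4*log(t + 1) - log(t + 5).
Step 1. Decompose ∫((3*t + 19)/(t**2 + 6*t + 5)) dt by partial fractions, (3*t + 19)/(t**2 + 6*t + 5) = -1/(t + 5) + 4/(t + 1): now ∫(4/(t + 1)) dt + ∫(-1/(t + 5)) dt.
Step 2. Evaluate the standard form [assuming t > -5]: now -log(t + 5) + ∫(4/(t + 1)) dt.
Step 3. Evaluate the standard form [assuming t > -1]: now 4*log(t + 1) - log(t + 5).
Answer: 4*log(t + 1) - log(t + 5).


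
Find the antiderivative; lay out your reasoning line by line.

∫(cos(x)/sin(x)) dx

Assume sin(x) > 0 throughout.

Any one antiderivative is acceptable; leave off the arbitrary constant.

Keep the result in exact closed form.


Step 1. Substitute u = sin(x), turning ∫(cos(x)/sin(x)) dx into ∫(1/u) du: now ∫(1/u) du.
Step 2. Evaluate the standard form [assuming u > 0]: now log(u).
Step 3. Substitute back u = sin(x): now log(sin(x)).
Answer: log(sin(x)).


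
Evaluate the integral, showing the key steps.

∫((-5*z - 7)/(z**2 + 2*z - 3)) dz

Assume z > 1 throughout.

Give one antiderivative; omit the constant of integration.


Step 1. Decompose ∫((-5*z - 7)/(z**2 + 2*z - 3)) dz by partial fractions, (-5*z - 7)/(z**2 + 2*z - 3) = -2/(z + 3) - 3/(z - 1): now ∫(-3/(z - 1)) dz + ∫(-2/(z + 3)) dz.
Step 2. Evaluate the standard form [assuming z > -3]: now -2*log(z + 3) + ∫(-3/(z - 1)) dz.
Step 3. Evaluate the standard form [assuming z > 1]: now -3*log(z - 1) - 2*log(z + 3).
Answer: -3*log(z - 1) - 2*log(z + 3).


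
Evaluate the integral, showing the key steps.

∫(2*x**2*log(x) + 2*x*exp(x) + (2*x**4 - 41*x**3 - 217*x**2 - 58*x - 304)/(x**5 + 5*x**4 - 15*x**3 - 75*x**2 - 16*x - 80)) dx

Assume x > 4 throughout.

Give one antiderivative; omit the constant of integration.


Step 1. Rewrite: now ∫(2*x*exp(x)) dx + ∫(2*x**2*log(x)) dx + ∫((2*x**4 - 41*x**3 - 217*x**2 - 58*x - 304)/(x**5 + 5*x**4 - 15*x**3 - 75*x**2 - 16*x - 80)) dx.
Step 2. Integrate ∫(2*x*exp(x)) dx by parts with u = x, dv = (2*exp(x)) dx, so v = 2*exp(x): now 2*x*exp(x) + ∫(2*x**2*log(x)) dx + ∫((2*x**4 - 41*x**3 - 217*x**2 - 58*x - 304)/(x**5 + 5*x**4 - 15*x**3 - 75*x**2 - 16*x - 80)) dx + ∫(-2*exp(x)) dx.
Step 3. Evaluate the standard form: now 2*x*exp(x) - 2*exp(x) + ∫(2*x**2*log(x)) dx + ∫((2*x**4 - 41*x**3 - 217*x**2 - 58*x - 304)/(x**5 + 5*x**4 - 15*x**3 - 75*x**2 - 16*x - 80)) dx.
Step 4. Integrate ∫(2*x**2*log(x)) dx by parts with u = log(x), dv = (2*x**2) dx, so v = 2*x**3/3 [assuming x > 0]: now 2*x**3*log(x)/3 + 2*x*exp(x) - 2*exp(x) + ∫(-2*x**2/3) dx + ∫((2*x**4 - 41*x**3 - 217*x**2 - 58*x - 304)/(x**5 + 5*x**4 - 15*x**3 - 75*x**2 - 16*x - 80)) dx.
Step 5. Evaluate the standard form: now 2*x**3*log(x)/3 - 2*x**3/9 + 2*x*exp(x) - 2*exp(x) + ∫((2*x**4 - 41*x**3 - 217*x**2 - 58*x - 304)/(x**5 + 5*x**4 - 15*x**3 - 75*x**2 - 16*x - 80)) dx.
Step 6. Decompose ∫((2*x**4 - 41*x**3 - 217*x**2 - 58*x - 304)/(x**5 + 5*x**4 - 15*x**3 - 75*x**2 - 16*x - 80)) dx by partial fractions, (2*x**4 - 41*x**3 - 217*x**2 - 58*x - 304)/(x**5 + 5*x**4 - 15*x**3 - 75*x**2 - 16*x - 80) = 1/(x**2 + 1) + 4/(x + 5) + 3/(x + 4) - 5/(x - 4): now 2*x**3*log(x)/3 - 2*x**3/9 + 2*x*exp(x) - 2*exp(x) + ∫(-5/(x - 4)) dx + ∫(3/(x + 4)) dx + ∫(4/(x + 5)) dx + ∫(1/(x**2 + 1)) dx.
Step 7. Evaluate the standard form [assuming x > 4]: now 2*x**3*log(x)/3 - 2*x**3/9 + 2*x*exp(x) - 2*exp(x) - 5*log(x - 4) + ∫(3/(x + 4)) dx + ∫(4/(x + 5)) dx + ∫(1/(x**2 + 1)) dx.
Step 8. Evaluate the standard form [assuming x > -5]: now 2*x**3*log(x)/3 - 2*x**3/9 + 2*x*exp(x) - 2*exp(x) - 5*log(x - 4) + 4*log(x + 5) + ∫(3/(x + 4)) dx + ∫(1/(x**2 + 1)) dx.
Step 9. Evaluate the standard form [assuming x > -4]: now 2*x**3*log(x)/3 - 2*x**3/9 + 2*x*exp(x) - 2*exp(x) - 5*log(x - 4) + 3*log(x + 4) + 4*log(x + 5) + ∫(1/(x**2 + 1)) dx.
Step 10. Evaluate the standard form: now 2*x**3*log(x)/3 - 2*x**3/9 + 2*x*exp(x) - 2*exp(x) - 5*log(x - 4) + 3*log(x + 4) + 4*log(x + 5) + atan(x).
Answer: 2*x**3*log(x)/3 - 2*x**3/9 + 2*x*exp(x) - 2*exp(x) - 5*log(x - 4) + 3*log(x + 4) + 4*log(x + 5) + atan(x).


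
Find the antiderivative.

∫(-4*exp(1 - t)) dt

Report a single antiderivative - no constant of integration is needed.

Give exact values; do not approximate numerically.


Answer: 4*exp(1 - t).


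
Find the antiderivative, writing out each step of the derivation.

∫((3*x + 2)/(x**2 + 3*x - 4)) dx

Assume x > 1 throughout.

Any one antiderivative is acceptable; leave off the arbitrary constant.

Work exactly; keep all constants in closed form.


Step 1. Decompose ∫((3*x + 2)/(x**2 + 3*x - 4)) dx by partial fractions, (3*x + 2)/(x**2 + 3*x - 4) = 2/(x + 4) + 1/(x - 1): now ∫(1/(x - 1)) dx + ∫(2/(x + 4)) dx.
Step 2. Evaluate the standard form [assuming x > 1]: now log(x - 1) + ∫(2/(x + 4)) dx.
Step 3. Evaluate the standard form [assuming x > -4]: now log(x - 1) + 2*log(x + 4).
Answer: log(x - 1) + 2*log(x + 4).


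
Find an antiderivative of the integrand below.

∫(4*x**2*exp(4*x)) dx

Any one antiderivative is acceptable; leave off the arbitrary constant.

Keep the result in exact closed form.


Answer: x**2*exp(4*x) - x*exp(4*x)/2 + exp(4*x)/8.


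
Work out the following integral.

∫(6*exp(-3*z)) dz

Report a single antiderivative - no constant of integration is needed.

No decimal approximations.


Answer: -2*exp(-3*z).


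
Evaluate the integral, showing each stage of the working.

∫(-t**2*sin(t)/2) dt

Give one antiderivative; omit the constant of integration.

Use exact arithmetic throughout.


Step 1. Integrate ∫(-t**2*sin(t)/2) dt by parts with u = t**2, dv = (-sin(t)/2) dt, so v = cos(t)/2: now t**2*cos(t)/2 + ∫(-t*cos(t)) dt.
Step 2. Integrate ∫(-t*cos(t)) dt by parts with u = t, dv = (-cos(t)) dt, so v = -sin(t): now t**2*cos(t)/2 - t*sin(t) + ∫(sin(t)) dt.
Step 3. Evaluate the standard form: now t**2*cos(t)/2 - t*sin(t) - cos(t).
Answer: t**2*cos(t)/2 - t*sin(t) - cos(t).


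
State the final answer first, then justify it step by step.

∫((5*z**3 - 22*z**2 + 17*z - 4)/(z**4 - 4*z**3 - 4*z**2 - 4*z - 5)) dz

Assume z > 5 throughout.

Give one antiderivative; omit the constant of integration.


The answer is log(z - 5) + 4*log(z + 1) - 3*atan(z).
Step 1. Decompose ∫((5*z**3 - 22*z**2 + 17*z - 4)/(z**4 - 4*z**3 - 4*z**2 - 4*z - 5)) dz by partial fractions, (5*z**3 - 22*z**2 + 17*z - 4)/(z**4 - 4*z**3 - 4*z**2 - 4*z - 5) = -3/(z**2 + 1) + 4/(z + 1) + 1/(z - 5): now ∫(1/(z - 5)) dz + ∫(4/(z + 1)) dz + ∫(-3/(z**2 + 1)) dz.
Step 2. Evaluate the standard form [assuming z > 5]: now log(z - 5) + ∫(4/(z + 1)) dz + ∫(-3/(z**2 + 1)) dz.
Step 3. Evaluate the standard form [assuming z > -1]: now log(z - 5) + 4*log(z + 1) + ∫(-3/(z**2 + 1)) dz.
Step 4. Evaluate the standard form: now log(z - 5) + 4*log(z + 1) - 3*atan(z).
Answer: log(z - 5) + 4*log(z + 1) - 3*atan(z).


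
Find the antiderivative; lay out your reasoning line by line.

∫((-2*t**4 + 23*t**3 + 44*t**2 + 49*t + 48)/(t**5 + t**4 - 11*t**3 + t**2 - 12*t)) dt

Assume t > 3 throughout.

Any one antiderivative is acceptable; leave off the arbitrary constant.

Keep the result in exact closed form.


Step 1. Decompose ∫((-2*t**4 + 23*t**3 + 44*t**2 + 49*t + 48)/(t**5 + t**4 - 11*t**3 + t**2 - 12*t)) dt by partial fractions, (-2*t**4 + 23*t**3 + 44*t**2 + 49*t + 48)/(t**5 + t**4 - 11*t**3 + t**2 - 12*t) = -2/(t**2 + 1) - 3/(t + 4) + 5/(t - 3) - 4/t: now ∫(-4/t) dt + ∫(5/(t - 3)) dt + ∫(-3/(t + 4)) dt + ∫(-2/(t**2 + 1)) dt.
Step 2. Evaluate the standard form [assuming t > 0]: now -4*log(t) + ∫(5/(t - 3)) dt + ∫(-3/(t + 4)) dt + ∫(-2/(t**2 + 1)) dt.
Step 3. Evaluate the standard form [assuming t > 3]: now -4*log(t) + 5*log(t - 3) + ∫(-3/(t + 4)) dt + ∫(-2/(t**2 + 1)) dt.
Step 4. Evaluate the standard form [assuming t > -4]: now -4*log(t) + 5*log(t - 3) - 3*log(t + 4) + ∫(-2/(t**2 + 1)) dt.
Step 5. Evaluate the standard form: now -4*log(t) + 5*log(t - 3) - 3*log(t + 4) - 2*atan(t).
Answer: -4*log(t) + 5*log(t - 3) - 3*log(t + 4) - 2*atan(t).


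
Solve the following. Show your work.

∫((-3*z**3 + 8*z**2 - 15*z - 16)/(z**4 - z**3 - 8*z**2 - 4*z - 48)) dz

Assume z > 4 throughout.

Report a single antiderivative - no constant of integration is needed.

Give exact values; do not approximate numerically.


Step 1. Decompose ∫((-3*z**3 + 8*z**2 - 15*z - 16)/(z**4 - z**3 - 8*z**2 - 4*z - 48)) dz by partial fractions, (-3*z**3 + 8*z**2 - 15*z - 16)/(z**4 - z**3 - 8*z**2 - 4*z - 48) = 3/(z**2 + 4) - 2/(z + 3) - 1/(z - 4): now ∫(-1/(z - 4)) dz + ∫(-2/(z + 3)) dz + ∫(3/(z**2 + 4)) dz.
Step 2. Evaluate the standard form [assuming z > -3]: now -2*log(z + 3) + ∫(-1/(z - 4)) dz + ∫(3/(z**2 + 4)) dz.
Step 3. Evaluate the standard form [assuming z > 4]: now -log(z - 4) - 2*log(z + 3) + ∫(3/(z**2 + 4)) dz.
Step 4. Evaluate the standard form: now -log(z - 4) - 2*log(z + 3) + 3*atan(z/2)/2.
Answer: -log(z - 4) - 2*log(z + 3) + 3*atan(z/2)/2.


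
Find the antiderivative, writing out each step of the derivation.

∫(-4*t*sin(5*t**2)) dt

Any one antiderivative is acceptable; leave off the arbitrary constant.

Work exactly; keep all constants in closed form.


Step 1. Substitute u = t**2, turning ∫(-4*t*sin(5*t**2)) dt into ∫(-2*sin(5*u)) du: now ∫(-2*sin(5*u)) du.
Step 2. Evaluate the standard form: now 2*cos(5*u)/5.
Step 3. Substitute back u = t**2: now 2*cos(5*t**2)/5.
Answer: 2*cos(5*t**2)/5.


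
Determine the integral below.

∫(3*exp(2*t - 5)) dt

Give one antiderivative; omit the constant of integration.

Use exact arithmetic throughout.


Answer: 3*exp(2*t - 5)/2.


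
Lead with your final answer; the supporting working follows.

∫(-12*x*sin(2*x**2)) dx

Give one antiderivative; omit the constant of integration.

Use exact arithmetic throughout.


The answer is 3*cos(2*x**2).
Step 1. Substitute u = x**2, turning ∫(-12*x*sin(2*x**2)) dx into ∫(-6*sin(2*u)) du: now ∫(-6*sin(2*u)) du.
Step 2. Evaluate the standard form: now 3*cos(2*u).
Step 3. Substitute back u = x**2: now 3*cos(2*x**2).
Answer: 3*cos(2*x**2).


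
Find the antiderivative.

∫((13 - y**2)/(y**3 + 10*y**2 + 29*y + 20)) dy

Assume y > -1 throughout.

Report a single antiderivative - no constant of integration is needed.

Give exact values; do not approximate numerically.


Answer: log(y + 1) + log(y + 4) - 3*log(y + 5).


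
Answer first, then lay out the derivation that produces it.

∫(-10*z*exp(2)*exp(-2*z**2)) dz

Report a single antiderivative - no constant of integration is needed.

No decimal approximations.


The answer is 5*exp(2 - 2*z**2)/2.
Step 1. Substitute u = z**2 - 1, turning ∫(-10*z*exp(2)*exp(-2*z**2)) dz into ∫(-5*exp(-2*u)) du: now ∫(-5*exp(-2*u)) du.
Step 2. Evaluate the standard form: now 5*exp(-2*u)/2.
Step 3. Substitute back u = z**2 - 1: now 5*exp(2 - 2*z**2)/2.
Answer: 5*exp(2 - 2*z**2)/2.
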